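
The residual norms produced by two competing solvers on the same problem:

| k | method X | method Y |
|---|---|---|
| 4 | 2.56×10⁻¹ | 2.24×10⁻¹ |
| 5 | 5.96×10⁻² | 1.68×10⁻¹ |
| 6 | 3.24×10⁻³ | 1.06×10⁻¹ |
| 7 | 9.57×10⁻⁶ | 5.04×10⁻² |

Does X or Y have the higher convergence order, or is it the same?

Method X: p ≈ ln(9.57×10⁻⁶/3.24×10⁻³)/ln(3.24×10⁻³/5.96×10⁻²) ≈ 2.00.
Method Y: p ≈ ln(5.04×10⁻²/1.06×10⁻¹)/ln(1.06×10⁻¹/1.68×10⁻¹) ≈ 1.61.
Method X has the higher order (≈2.0 vs ≈1.6).

X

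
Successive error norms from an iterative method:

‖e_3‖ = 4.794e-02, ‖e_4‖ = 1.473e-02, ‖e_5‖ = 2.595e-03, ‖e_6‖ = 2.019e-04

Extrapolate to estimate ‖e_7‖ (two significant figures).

First estimate the order: p ≈ ln(‖e_6‖/‖e_5‖) / ln(‖e_5‖/‖e_4‖) = ln(2.019e-04/2.595e-03)/ln(2.595e-03/1.473e-02) = ln(0.0778035)/ln(0.176171) ≈ 1.4707.
Then ‖e_7‖ ≈ ‖e_6‖·(‖e_6‖/‖e_5‖)^p = 2.019e-04·(0.0778035)^1.4707 = 2.019e-04·0.023388 ≈ 4.722e-06.

4.7e-6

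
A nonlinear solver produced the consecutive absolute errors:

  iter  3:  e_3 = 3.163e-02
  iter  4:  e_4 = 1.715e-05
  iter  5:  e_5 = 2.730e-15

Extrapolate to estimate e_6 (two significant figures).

First estimate the order: p ≈ ln(e_5/e_4) / ln(e_4/e_3) = ln(2.730e-15/1.715e-05)/ln(1.715e-05/3.163e-02) = ln(1.59184e-10)/ln(0.000542207) ≈ 3.0002.
Then e_6 ≈ e_5·(e_5/e_4)^p = 2.730e-15·(1.59184e-10)^3.0002 = 2.730e-15·4.01549e-30 ≈ 1.096e-44.

1.1e-44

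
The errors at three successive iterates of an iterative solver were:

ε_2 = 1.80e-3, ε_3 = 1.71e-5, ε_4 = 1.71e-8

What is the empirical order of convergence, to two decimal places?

p ≈ ln(ε_4/ε_3) / ln(ε_3/ε_2)
  = ln(1.71e-8/1.71e-5) / ln(1.71e-5/1.80e-3)
  = ln(0.001) / ln(0.0095)
  = -6.90776 / -4.65646 ≈ 1.48348

1.48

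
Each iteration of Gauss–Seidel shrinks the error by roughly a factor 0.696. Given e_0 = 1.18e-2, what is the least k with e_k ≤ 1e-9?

After k steps, e_k ≈ 1.18e-2·0.696^k.
Need 0.696^k ≤ 1e-9/1.18e-2 = 8.47458e-08.
k ≥ ln(8.47458e-08)/ln(0.696) = -16.2836/-0.36241 = 44.931.
Smallest integer k = 45.

45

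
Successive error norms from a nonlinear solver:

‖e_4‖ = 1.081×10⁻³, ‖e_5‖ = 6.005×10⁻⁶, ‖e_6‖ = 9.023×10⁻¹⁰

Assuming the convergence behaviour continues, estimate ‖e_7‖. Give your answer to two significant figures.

3.0e-16

First estimate the order: p ≈ ln(‖e_6‖/‖e_5‖) / ln(‖e_5‖/‖e_4‖) = ln(9.023×10⁻¹⁰/6.005×10⁻⁶)/ln(6.005×10⁻⁶/1.081×10⁻³) = ln(0.000150258)/ln(0.00555504) ≈ 1.6952.
Then ‖e_7‖ ≈ ‖e_6‖·(‖e_6‖/‖e_5‖)^p = 9.023×10⁻¹⁰·(0.000150258)^1.6952 = 9.023×10⁻¹⁰·3.30351e-07 ≈ 2.981e-16.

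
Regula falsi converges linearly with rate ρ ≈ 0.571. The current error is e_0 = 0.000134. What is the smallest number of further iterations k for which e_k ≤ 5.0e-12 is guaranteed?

31

After k steps, e_k ≈ 0.000134·0.571^k.
Need 0.571^k ≤ 5.0e-12/0.000134 = 3.73134e-08.
k ≥ ln(3.73134e-08)/ln(0.571) = -17.1039/-0.56037 = 30.523.
Smallest integer k = 31.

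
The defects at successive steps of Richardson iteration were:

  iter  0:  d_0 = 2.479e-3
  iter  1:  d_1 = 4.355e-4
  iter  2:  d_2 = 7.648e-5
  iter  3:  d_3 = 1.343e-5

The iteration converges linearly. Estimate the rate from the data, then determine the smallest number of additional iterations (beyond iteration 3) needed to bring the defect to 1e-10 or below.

Rate ρ ≈ d_3/d_2 = 1.343e-5/7.648e-5 = 0.1756.
After j more steps, d_{3+j} ≈ 1.343e-5·ρ^j; need ρ^j ≤ 1e-10/1.343e-5 = 7.44602e-06.
j ≥ ln(7.44602e-06)/ln(0.1756) = -11.8078/-1.73955 = 6.788.
So 7 more iterations are needed.

7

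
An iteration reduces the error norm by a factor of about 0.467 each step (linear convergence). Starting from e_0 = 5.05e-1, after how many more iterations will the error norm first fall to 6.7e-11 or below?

After k steps, e_k ≈ 5.05e-1·0.467^k.
Need 0.467^k ≤ 6.7e-11/5.05e-1 = 1.32673e-10.
k ≥ ln(1.32673e-10)/ln(0.467) = -22.7431/-0.76143 = 29.869.
Smallest integer k = 30.

30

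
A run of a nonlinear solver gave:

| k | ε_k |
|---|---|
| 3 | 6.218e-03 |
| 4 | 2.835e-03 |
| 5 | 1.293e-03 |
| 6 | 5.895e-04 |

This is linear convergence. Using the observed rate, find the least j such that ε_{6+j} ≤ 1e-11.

Rate ρ ≈ ε_6/ε_5 = 5.895e-04/1.293e-03 = 0.4559.
After j more steps, ε_{6+j} ≈ 5.895e-04·ρ^j; need ρ^j ≤ 1e-11/5.895e-04 = 1.69635e-08.
j ≥ ln(1.69635e-08)/ln(0.4559) = -17.8922/-0.78548 = 22.779.
So 23 more iterations are needed.

23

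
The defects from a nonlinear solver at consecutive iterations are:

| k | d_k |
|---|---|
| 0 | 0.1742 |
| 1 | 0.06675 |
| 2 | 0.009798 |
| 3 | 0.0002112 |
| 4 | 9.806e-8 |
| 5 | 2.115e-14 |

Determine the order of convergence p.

2

Consecutive ratios: d_5/d_4 = 2.115e-14/9.806e-8 = 2.15684e-07, d_4/d_3 = 9.806e-8/0.0002112 = 0.000464299.
p ≈ ln(2.15684e-07)/ln(0.000464299) = -15.3495/-7.6750 ≈ 2.00.
So the convergence is quadratic (order 2).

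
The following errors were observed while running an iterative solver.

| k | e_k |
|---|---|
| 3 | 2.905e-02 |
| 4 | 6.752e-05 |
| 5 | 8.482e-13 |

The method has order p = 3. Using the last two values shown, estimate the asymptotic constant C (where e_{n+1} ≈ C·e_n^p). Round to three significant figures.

C ≈ e_5 / e_4^3
  = 8.482e-13 / (6.752e-05)^3
  = 8.482e-13 / 3.0782e-13 ≈ 2.7555

2.76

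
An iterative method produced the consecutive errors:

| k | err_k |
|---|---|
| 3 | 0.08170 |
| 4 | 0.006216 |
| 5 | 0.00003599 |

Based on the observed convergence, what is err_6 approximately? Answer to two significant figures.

First estimate the order: p ≈ ln(err_5/err_4) / ln(err_4/err_3) = ln(0.00003599/0.006216)/ln(0.006216/0.08170) = ln(0.0057899)/ln(0.0760832) ≈ 1.9999.
Then err_6 ≈ err_5·(err_5/err_4)^p = 0.00003599·(0.0057899)^1.9999 = 0.00003599·3.35402e-05 ≈ 1.207e-09.

1.2e-9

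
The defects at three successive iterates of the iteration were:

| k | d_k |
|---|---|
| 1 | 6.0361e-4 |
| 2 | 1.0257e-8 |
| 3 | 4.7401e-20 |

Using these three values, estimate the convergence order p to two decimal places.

p ≈ ln(d_3/d_2) / ln(d_2/d_1)
  = ln(4.7401e-20/1.0257e-8) / ln(1.0257e-8/6.0361e-4)
  = ln(4.62133e-12) / ln(1.69928e-05)
  = -26.10034 / -10.98272 ≈ 2.37649

2.38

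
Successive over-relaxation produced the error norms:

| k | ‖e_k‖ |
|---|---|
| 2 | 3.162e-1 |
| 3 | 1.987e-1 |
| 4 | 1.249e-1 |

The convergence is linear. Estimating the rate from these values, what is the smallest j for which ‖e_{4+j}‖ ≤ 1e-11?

Rate ρ ≈ ‖e_4‖/‖e_3‖ = 1.249e-1/1.987e-1 = 0.6286.
After j more steps, ‖e_{4+j}‖ ≈ 1.249e-1·ρ^j; need ρ^j ≤ 1e-11/1.249e-1 = 8.00641e-11.
j ≥ ln(8.00641e-11)/ln(0.6286) = -23.2482/-0.46426 = 50.076.
So 51 more iterations are needed.

51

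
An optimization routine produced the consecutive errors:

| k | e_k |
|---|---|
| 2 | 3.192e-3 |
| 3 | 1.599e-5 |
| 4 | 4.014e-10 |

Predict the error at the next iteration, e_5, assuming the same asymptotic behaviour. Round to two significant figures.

2.5e-19

First estimate the order: p ≈ ln(e_4/e_3) / ln(e_3/e_2) = ln(4.014e-10/1.599e-5)/ln(1.599e-5/3.192e-3) = ln(2.51032e-05)/ln(0.0050094) ≈ 1.9999.
Then e_5 ≈ e_4·(e_4/e_3)^p = 4.014e-10·(2.51032e-05)^1.9999 = 4.014e-10·6.30839e-10 ≈ 2.532e-19.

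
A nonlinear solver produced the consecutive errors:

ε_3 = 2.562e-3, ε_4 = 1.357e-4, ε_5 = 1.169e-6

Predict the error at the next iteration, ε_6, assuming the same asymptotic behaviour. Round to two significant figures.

First estimate the order: p ≈ ln(ε_5/ε_4) / ln(ε_4/ε_3) = ln(1.169e-6/1.357e-4)/ln(1.357e-4/2.562e-3) = ln(0.00861459)/ln(0.0529664) ≈ 1.6182.
Then ε_6 ≈ ε_5·(ε_5/ε_4)^p = 1.169e-6·(0.00861459)^1.6182 = 1.169e-6·0.000455823 ≈ 5.329e-10.

5.3e-10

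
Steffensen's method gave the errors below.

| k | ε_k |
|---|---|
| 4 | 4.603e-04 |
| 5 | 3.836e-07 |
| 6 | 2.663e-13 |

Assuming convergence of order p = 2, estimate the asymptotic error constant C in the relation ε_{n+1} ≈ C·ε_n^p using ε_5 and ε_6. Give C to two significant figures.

1.8

C ≈ ε_6 / ε_5^2
  = 2.663e-13 / (3.836e-07)^2
  = 2.663e-13 / 1.47149e-13 ≈ 1.8097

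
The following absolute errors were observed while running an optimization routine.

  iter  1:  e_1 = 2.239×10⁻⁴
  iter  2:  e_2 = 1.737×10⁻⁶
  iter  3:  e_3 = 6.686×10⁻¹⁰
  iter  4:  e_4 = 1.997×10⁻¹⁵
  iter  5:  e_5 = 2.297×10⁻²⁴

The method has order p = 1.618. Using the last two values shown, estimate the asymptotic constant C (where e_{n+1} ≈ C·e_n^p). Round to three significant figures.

1.40

C ≈ e_5 / e_4^1.618
  = 2.297×10⁻²⁴ / (1.997×10⁻¹⁵)^1.618
  = 2.297×10⁻²⁴ / 1.64442e-24 ≈ 1.3968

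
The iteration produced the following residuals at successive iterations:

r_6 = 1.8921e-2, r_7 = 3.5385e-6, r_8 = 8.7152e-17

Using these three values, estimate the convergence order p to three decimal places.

p ≈ ln(r_8/r_7) / ln(r_7/r_6)
  = ln(8.7152e-17/3.5385e-6) / ln(3.5385e-6/1.8921e-2)
  = ln(2.46296e-11) / ln(0.000187014)
  = -24.427072 / -8.584327 ≈ 2.845543

2.846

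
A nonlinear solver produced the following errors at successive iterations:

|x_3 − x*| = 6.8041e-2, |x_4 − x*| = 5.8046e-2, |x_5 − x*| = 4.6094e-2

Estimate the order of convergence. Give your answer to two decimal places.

p ≈ ln(|x_5 − x*|/|x_4 − x*|) / ln(|x_4 − x*|/|x_3 − x*|)
  = ln(4.6094e-2/5.8046e-2) / ln(5.8046e-2/6.8041e-2)
  = ln(0.794094) / ln(0.853103)
  = -0.23055 / -0.15887 ≈ 1.45119

1.45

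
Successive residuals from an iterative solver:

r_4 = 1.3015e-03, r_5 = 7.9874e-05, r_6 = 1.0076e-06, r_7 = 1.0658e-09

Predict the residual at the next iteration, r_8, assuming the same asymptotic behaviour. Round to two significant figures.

First estimate the order: p ≈ ln(r_7/r_6) / ln(r_6/r_5) = ln(1.0658e-09/1.0076e-06)/ln(1.0076e-06/7.9874e-05) = ln(0.00105776)/ln(0.0126149) ≈ 1.5668.
Then r_8 ≈ r_7·(r_7/r_6)^p = 1.0658e-09·(0.00105776)^1.5668 = 1.0658e-09·2.17676e-05 ≈ 2.32e-14.

2.3e-14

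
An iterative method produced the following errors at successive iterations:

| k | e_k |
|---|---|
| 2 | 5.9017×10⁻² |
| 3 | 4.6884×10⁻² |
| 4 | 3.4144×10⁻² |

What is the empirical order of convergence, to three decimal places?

p ≈ ln(e_4/e_3) / ln(e_3/e_2)
  = ln(3.4144×10⁻²/4.6884×10⁻²) / ln(4.6884×10⁻²/5.9017×10⁻²)
  = ln(0.728266) / ln(0.794415)
  = -0.317089 / -0.230149 ≈ 1.377755

1.378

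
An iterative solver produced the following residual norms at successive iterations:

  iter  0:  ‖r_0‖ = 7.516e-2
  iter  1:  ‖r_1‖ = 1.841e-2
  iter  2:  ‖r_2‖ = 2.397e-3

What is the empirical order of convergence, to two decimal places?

p ≈ ln(‖r_2‖/‖r_1‖) / ln(‖r_1‖/‖r_0‖)
  = ln(2.397e-3/1.841e-2) / ln(1.841e-2/7.516e-2)
  = ln(0.130201) / ln(0.244944)
  = -2.03868 / -1.40673 ≈ 1.44923

1.45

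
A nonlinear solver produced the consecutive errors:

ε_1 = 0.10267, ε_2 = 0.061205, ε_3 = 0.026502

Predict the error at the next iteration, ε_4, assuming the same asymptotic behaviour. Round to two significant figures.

6.8e-3

First estimate the order: p ≈ ln(ε_3/ε_2) / ln(ε_2/ε_1) = ln(0.026502/0.061205)/ln(0.061205/0.10267) = ln(0.433004)/ln(0.596133) ≈ 1.6181.
Then ε_4 ≈ ε_3·(ε_3/ε_2)^p = 0.026502·(0.433004)^1.6181 = 0.026502·0.258112 ≈ 0.00684.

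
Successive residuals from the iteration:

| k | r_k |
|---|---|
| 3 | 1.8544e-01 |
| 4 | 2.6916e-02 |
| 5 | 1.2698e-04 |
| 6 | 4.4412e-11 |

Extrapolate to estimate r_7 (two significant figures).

5.4e-29

First estimate the order: p ≈ ln(r_6/r_5) / ln(r_5/r_4) = ln(4.4412e-11/1.2698e-04)/ln(1.2698e-04/2.6916e-02) = ln(3.49756e-07)/ln(0.00471764) ≈ 2.7754.
Then r_7 ≈ r_6·(r_6/r_5)^p = 4.4412e-11·(3.49756e-07)^2.7754 = 4.4412e-11·1.20605e-18 ≈ 5.356e-29.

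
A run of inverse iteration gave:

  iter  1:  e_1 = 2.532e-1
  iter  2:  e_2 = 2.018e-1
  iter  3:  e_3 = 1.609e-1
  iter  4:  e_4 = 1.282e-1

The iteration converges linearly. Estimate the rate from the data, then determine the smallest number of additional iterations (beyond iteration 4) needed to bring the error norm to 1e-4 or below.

32

Rate ρ ≈ e_4/e_3 = 1.282e-1/1.609e-1 = 0.7968.
After j more steps, e_{4+j} ≈ 1.282e-1·ρ^j; need ρ^j ≤ 1e-4/1.282e-1 = 0.000780031.
j ≥ ln(0.000780031)/ln(0.7968) = -7.1562/-0.22715 = 31.504.
So 32 more iterations are needed.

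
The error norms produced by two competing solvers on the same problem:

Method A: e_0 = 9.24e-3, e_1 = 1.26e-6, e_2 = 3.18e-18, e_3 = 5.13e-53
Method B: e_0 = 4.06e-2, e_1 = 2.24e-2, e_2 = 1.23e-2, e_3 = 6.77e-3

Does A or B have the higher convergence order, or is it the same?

A

Method A: p ≈ ln(5.13e-53/3.18e-18)/ln(3.18e-18/1.26e-6) ≈ 3.00.
Method B: p ≈ ln(6.77e-3/1.23e-2)/ln(1.23e-2/2.24e-2) ≈ 1.00.
Method A has the higher order (≈3.0 vs ≈1.0).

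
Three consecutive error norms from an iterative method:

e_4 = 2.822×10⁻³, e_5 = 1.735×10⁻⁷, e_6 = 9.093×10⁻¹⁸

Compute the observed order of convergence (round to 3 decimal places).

2.441

p ≈ ln(e_6/e_5) / ln(e_5/e_4)
  = ln(9.093×10⁻¹⁸/1.735×10⁻⁷) / ln(1.735×10⁻⁷/2.822×10⁻³)
  = ln(5.24092e-11) / ln(6.14812e-05)
  = -23.671939 / -9.696779 ≈ 2.441217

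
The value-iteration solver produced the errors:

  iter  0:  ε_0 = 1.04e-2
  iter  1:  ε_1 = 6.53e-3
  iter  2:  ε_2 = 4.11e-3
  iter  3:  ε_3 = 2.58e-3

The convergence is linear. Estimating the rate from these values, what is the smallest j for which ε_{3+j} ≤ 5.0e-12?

44

Rate ρ ≈ ε_3/ε_2 = 2.58e-3/4.11e-3 = 0.6277.
After j more steps, ε_{3+j} ≈ 2.58e-3·ρ^j; need ρ^j ≤ 5.0e-12/2.58e-3 = 1.93798e-09.
j ≥ ln(1.93798e-09)/ln(0.6277) = -20.0616/-0.46569 = 43.079.
So 44 more iterations are needed.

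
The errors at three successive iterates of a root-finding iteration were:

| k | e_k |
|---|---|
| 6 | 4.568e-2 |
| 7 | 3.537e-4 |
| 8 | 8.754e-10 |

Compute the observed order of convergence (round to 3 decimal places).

2.656

p ≈ ln(e_8/e_7) / ln(e_7/e_6)
  = ln(8.754e-10/3.537e-4) / ln(3.537e-4/4.568e-2)
  = ln(2.47498e-06) / ln(0.00774299)
  = -12.909278 / -4.860967 ≈ 2.655702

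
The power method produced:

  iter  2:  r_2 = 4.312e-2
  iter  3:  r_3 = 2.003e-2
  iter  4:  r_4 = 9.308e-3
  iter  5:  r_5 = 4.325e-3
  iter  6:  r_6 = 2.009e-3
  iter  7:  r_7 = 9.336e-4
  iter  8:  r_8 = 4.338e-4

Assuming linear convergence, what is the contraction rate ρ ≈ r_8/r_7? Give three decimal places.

ρ ≈ r_8/r_7 = 4.338e-4/9.336e-4 = 0.46465

0.465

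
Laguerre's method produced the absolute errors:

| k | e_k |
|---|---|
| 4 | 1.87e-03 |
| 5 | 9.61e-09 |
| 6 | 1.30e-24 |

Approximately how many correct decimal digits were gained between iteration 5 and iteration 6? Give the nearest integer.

Digits gained ≈ log₁₀(e_5/e_6) = log₁₀(9.61e-09/1.30e-24) = log₁₀(7.39231e+15) ≈ 15.869.

16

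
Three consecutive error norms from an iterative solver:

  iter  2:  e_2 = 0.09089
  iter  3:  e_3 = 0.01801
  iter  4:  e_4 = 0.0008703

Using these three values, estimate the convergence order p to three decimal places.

1.872

p ≈ ln(e_4/e_3) / ln(e_3/e_2)
  = ln(0.0008703/0.01801) / ln(0.01801/0.09089)
  = ln(0.0483232) / ln(0.198152)
  = -3.029844 / -1.618721 ≈ 1.871752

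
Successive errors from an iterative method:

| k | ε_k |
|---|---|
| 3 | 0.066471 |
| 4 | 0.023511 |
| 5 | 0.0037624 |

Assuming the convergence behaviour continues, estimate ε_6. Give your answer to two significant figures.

1.5e-4

First estimate the order: p ≈ ln(ε_5/ε_4) / ln(ε_4/ε_3) = ln(0.0037624/0.023511)/ln(0.023511/0.066471) = ln(0.160027)/ln(0.353703) ≈ 1.7631.
Then ε_6 ≈ ε_5·(ε_5/ε_4)^p = 0.0037624·(0.160027)^1.7631 = 0.0037624·0.0395288 ≈ 0.0001487.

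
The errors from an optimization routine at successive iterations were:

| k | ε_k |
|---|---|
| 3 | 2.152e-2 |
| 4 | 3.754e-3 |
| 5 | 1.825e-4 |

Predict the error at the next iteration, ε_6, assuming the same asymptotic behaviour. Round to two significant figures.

First estimate the order: p ≈ ln(ε_5/ε_4) / ln(ε_4/ε_3) = ln(1.825e-4/3.754e-3)/ln(3.754e-3/2.152e-2) = ln(0.0486148)/ln(0.174442) ≈ 1.7317.
Then ε_6 ≈ ε_5·(ε_5/ε_4)^p = 1.825e-4·(0.0486148)^1.7317 = 1.825e-4·0.00531958 ≈ 9.708e-07.

9.7e-7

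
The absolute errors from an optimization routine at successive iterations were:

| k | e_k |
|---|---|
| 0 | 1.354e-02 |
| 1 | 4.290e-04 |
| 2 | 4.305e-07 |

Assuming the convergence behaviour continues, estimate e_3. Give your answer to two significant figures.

4.3e-13

First estimate the order: p ≈ ln(e_2/e_1) / ln(e_1/e_0) = ln(4.305e-07/4.290e-04)/ln(4.290e-04/1.354e-02) = ln(0.0010035)/ln(0.0316839) ≈ 2.0001.
Then e_3 ≈ e_2·(e_2/e_1)^p = 4.305e-07·(0.0010035)^2.0001 = 4.305e-07·1.00632e-06 ≈ 4.332e-13.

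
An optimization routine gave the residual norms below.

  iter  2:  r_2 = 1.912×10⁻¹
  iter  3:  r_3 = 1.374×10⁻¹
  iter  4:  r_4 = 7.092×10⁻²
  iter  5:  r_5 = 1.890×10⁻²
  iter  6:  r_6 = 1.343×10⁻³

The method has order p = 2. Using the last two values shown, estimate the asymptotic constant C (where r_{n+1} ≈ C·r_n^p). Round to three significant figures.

C ≈ r_6 / r_5^2
  = 1.343×10⁻³ / (1.890×10⁻²)^2
  = 1.343×10⁻³ / 0.00035721 ≈ 3.7597

3.76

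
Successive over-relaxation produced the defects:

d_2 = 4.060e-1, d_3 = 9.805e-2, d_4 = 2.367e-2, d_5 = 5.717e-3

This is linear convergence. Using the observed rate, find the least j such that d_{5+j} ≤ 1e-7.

8

Rate ρ ≈ d_5/d_4 = 5.717e-3/2.367e-2 = 0.2415.
After j more steps, d_{5+j} ≈ 5.717e-3·ρ^j; need ρ^j ≤ 1e-7/5.717e-3 = 1.74917e-05.
j ≥ ln(1.74917e-05)/ln(0.2415) = -10.9538/-1.42089 = 7.709.
So 8 more iterations are needed.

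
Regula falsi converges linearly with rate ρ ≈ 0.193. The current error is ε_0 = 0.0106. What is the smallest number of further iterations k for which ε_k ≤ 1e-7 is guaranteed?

After k steps, ε_k ≈ 0.0106·0.193^k.
Need 0.193^k ≤ 1e-7/0.0106 = 9.43396e-06.
k ≥ ln(9.43396e-06)/ln(0.193) = -11.5712/-1.64507 = 7.034.
Smallest integer k = 8.

8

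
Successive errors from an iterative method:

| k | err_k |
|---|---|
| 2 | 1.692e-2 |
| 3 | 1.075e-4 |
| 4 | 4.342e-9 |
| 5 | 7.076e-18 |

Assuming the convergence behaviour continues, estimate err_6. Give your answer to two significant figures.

First estimate the order: p ≈ ln(err_5/err_4) / ln(err_4/err_3) = ln(7.076e-18/4.342e-9)/ln(4.342e-9/1.075e-4) = ln(1.62966e-09)/ln(4.03907e-05) ≈ 2.0001.
Then err_6 ≈ err_5·(err_5/err_4)^p = 7.076e-18·(1.62966e-09)^2.0001 = 7.076e-18·2.65042e-18 ≈ 1.875e-35.

1.9e-35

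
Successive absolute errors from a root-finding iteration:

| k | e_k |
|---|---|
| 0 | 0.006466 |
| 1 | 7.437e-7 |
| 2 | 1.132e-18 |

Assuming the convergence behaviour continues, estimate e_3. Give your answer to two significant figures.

First estimate the order: p ≈ ln(e_2/e_1) / ln(e_1/e_0) = ln(1.132e-18/7.437e-7)/ln(7.437e-7/0.006466) = ln(1.52212e-12)/ln(0.000115017) ≈ 3.0000.
Then e_3 ≈ e_2·(e_2/e_1)^p = 1.132e-18·(1.52212e-12)^3.0000 = 1.132e-18·3.52652e-36 ≈ 3.992e-54.

4.0e-54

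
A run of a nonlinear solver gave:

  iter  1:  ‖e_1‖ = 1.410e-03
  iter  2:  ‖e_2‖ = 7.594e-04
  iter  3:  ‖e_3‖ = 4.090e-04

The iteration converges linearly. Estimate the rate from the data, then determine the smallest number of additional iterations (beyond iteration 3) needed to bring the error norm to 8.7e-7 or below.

Rate ρ ≈ ‖e_3‖/‖e_2‖ = 4.090e-04/7.594e-04 = 0.5386.
After j more steps, ‖e_{3+j}‖ ≈ 4.090e-04·ρ^j; need ρ^j ≤ 8.7e-7/4.090e-04 = 0.00212714.
j ≥ ln(0.00212714)/ln(0.5386) = -6.1530/-0.61878 = 9.944.
So 10 more iterations are needed.

10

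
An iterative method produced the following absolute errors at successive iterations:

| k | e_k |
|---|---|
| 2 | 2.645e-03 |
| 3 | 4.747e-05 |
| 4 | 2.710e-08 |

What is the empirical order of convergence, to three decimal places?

p ≈ ln(e_4/e_3) / ln(e_3/e_2)
  = ln(2.710e-08/4.747e-05) / ln(4.747e-05/2.645e-03)
  = ln(0.000570887) / ln(0.0179471)
  = -7.468319 / -4.020327 ≈ 1.857640

1.858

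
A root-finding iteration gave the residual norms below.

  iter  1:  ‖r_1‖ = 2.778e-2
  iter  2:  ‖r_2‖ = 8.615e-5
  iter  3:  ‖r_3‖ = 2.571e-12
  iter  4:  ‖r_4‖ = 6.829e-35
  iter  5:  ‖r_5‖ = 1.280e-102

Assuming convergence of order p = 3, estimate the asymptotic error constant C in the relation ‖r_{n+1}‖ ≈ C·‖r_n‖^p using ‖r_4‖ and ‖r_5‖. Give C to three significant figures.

C ≈ ‖r_5‖ / ‖r_4‖^3
  = 1.280e-102 / (6.829e-35)^3
  = 1.280e-102 / 3.18472e-103 ≈ 4.0192

4.02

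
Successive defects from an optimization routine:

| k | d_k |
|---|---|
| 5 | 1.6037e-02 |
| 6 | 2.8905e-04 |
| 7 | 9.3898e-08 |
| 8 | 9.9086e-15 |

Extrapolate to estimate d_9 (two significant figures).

1.1e-28

First estimate the order: p ≈ ln(d_8/d_7) / ln(d_7/d_6) = ln(9.9086e-15/9.3898e-08)/ln(9.3898e-08/2.8905e-04) = ln(1.05525e-07)/ln(0.00032485) ≈ 2.0000.
Then d_9 ≈ d_8·(d_8/d_7)^p = 9.9086e-15·(1.05525e-07)^2.0000 = 9.9086e-15·1.11355e-14 ≈ 1.103e-28.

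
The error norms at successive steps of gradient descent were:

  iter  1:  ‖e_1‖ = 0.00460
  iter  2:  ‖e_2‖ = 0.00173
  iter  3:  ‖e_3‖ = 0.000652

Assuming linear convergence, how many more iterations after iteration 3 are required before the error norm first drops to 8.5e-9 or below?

Rate ρ ≈ ‖e_3‖/‖e_2‖ = 0.000652/0.00173 = 0.3769.
After j more steps, ‖e_{3+j}‖ ≈ 0.000652·ρ^j; need ρ^j ≤ 8.5e-9/0.000652 = 1.30368e-05.
j ≥ ln(1.30368e-05)/ln(0.3769) = -11.2477/-0.97578 = 11.527.
So 12 more iterations are needed.

12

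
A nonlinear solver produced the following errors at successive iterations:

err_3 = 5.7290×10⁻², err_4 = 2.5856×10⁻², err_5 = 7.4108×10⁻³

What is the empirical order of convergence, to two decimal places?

p ≈ ln(err_5/err_4) / ln(err_4/err_3)
  = ln(7.4108×10⁻³/2.5856×10⁻²) / ln(2.5856×10⁻²/5.7290×10⁻²)
  = ln(0.286618) / ln(0.451318)
  = -1.24960 / -0.79558 ≈ 1.57068

1.57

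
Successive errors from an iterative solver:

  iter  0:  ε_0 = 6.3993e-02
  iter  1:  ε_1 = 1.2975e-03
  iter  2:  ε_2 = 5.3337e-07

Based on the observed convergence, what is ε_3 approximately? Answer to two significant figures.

9.0e-14

First estimate the order: p ≈ ln(ε_2/ε_1) / ln(ε_1/ε_0) = ln(5.3337e-07/1.2975e-03)/ln(1.2975e-03/6.3993e-02) = ln(0.000411075)/ln(0.0202757) ≈ 2.0000.
Then ε_3 ≈ ε_2·(ε_2/ε_1)^p = 5.3337e-07·(0.000411075)^2.0000 = 5.3337e-07·1.68983e-07 ≈ 9.013e-14.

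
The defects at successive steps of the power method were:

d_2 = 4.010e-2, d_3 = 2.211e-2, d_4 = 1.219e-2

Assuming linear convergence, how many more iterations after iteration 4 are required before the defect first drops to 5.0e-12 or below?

37

Rate ρ ≈ d_4/d_3 = 1.219e-2/2.211e-2 = 0.5513.
After j more steps, d_{4+j} ≈ 1.219e-2·ρ^j; need ρ^j ≤ 5.0e-12/1.219e-2 = 4.10172e-10.
j ≥ ln(4.10172e-10)/ln(0.5513) = -21.6144/-0.59548 = 36.297.
So 37 more iterations are needed.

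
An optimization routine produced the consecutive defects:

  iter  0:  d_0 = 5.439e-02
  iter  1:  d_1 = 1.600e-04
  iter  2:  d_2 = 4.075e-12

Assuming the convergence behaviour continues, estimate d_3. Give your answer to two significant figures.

First estimate the order: p ≈ ln(d_2/d_1) / ln(d_1/d_0) = ln(4.075e-12/1.600e-04)/ln(1.600e-04/5.439e-02) = ln(2.54688e-08)/ln(0.00294172) ≈ 2.9999.
Then d_3 ≈ d_2·(d_2/d_1)^p = 4.075e-12·(2.54688e-08)^2.9999 = 4.075e-12·1.65495e-23 ≈ 6.744e-35.

6.7e-35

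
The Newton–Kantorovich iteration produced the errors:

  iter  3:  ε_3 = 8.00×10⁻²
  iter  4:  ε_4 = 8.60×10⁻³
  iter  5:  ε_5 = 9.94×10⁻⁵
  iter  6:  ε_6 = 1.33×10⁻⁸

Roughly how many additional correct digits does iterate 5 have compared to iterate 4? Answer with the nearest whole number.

Digits gained ≈ log₁₀(ε_4/ε_5) = log₁₀(8.60×10⁻³/9.94×10⁻⁵) = log₁₀(86.5191) ≈ 1.937.

2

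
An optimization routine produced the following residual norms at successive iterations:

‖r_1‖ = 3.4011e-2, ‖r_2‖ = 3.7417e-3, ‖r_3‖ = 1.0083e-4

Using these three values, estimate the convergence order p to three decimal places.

p ≈ ln(‖r_3‖/‖r_2‖) / ln(‖r_2‖/‖r_1‖)
  = ln(1.0083e-4/3.7417e-3) / ln(3.7417e-3/3.4011e-2)
  = ln(0.0269476) / ln(0.110014)
  = -3.613861 / -2.207148 ≈ 1.637344

1.637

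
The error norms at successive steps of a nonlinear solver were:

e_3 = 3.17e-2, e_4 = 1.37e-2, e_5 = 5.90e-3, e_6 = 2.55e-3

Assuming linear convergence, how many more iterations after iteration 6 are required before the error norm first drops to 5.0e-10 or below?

Rate ρ ≈ e_6/e_5 = 2.55e-3/5.90e-3 = 0.4322.
After j more steps, e_{6+j} ≈ 2.55e-3·ρ^j; need ρ^j ≤ 5.0e-10/2.55e-3 = 1.96078e-07.
j ≥ ln(1.96078e-07)/ln(0.4322) = -15.4448/-0.83887 = 18.411.
So 19 more iterations are needed.

19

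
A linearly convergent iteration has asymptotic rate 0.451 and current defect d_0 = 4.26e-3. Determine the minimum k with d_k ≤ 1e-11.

25

After k steps, d_k ≈ 4.26e-3·0.451^k.
Need 0.451^k ≤ 1e-11/4.26e-3 = 2.34742e-09.
k ≥ ln(2.34742e-09)/ln(0.451) = -19.8699/-0.79629 = 24.953.
Smallest integer k = 25.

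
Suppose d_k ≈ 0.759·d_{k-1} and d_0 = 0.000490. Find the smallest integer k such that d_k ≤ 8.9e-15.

90

After k steps, d_k ≈ 0.000490·0.759^k.
Need 0.759^k ≤ 8.9e-15/0.000490 = 1.81633e-11.
k ≥ ln(1.81633e-11)/ln(0.759) = -24.7316/-0.27575 = 89.688.
Smallest integer k = 90.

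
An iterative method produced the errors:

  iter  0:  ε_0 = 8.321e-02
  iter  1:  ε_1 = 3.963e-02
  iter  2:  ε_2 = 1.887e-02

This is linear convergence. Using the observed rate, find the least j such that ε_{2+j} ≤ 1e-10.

26

Rate ρ ≈ ε_2/ε_1 = 1.887e-02/3.963e-02 = 0.4762.
After j more steps, ε_{2+j} ≈ 1.887e-02·ρ^j; need ρ^j ≤ 1e-10/1.887e-02 = 5.29942e-09.
j ≥ ln(5.29942e-09)/ln(0.4762) = -19.0557/-0.74192 = 25.684.
So 26 more iterations are needed.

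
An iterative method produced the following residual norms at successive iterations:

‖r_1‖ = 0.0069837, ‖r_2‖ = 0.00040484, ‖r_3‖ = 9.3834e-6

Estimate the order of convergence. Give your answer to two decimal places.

1.32

p ≈ ln(‖r_3‖/‖r_2‖) / ln(‖r_2‖/‖r_1‖)
  = ln(9.3834e-6/0.00040484) / ln(0.00040484/0.0069837)
  = ln(0.023178) / ln(0.0579693)
  = -3.76455 / -2.84784 ≈ 1.32190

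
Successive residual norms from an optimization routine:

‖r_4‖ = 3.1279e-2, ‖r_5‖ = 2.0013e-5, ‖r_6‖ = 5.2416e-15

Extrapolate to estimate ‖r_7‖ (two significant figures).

First estimate the order: p ≈ ln(‖r_6‖/‖r_5‖) / ln(‖r_5‖/‖r_4‖) = ln(5.2416e-15/2.0013e-5)/ln(2.0013e-5/3.1279e-2) = ln(2.6191e-10)/ln(0.000639822) ≈ 3.0000.
Then ‖r_7‖ ≈ ‖r_6‖·(‖r_6‖/‖r_5‖)^p = 5.2416e-15·(2.6191e-10)^3.0000 = 5.2416e-15·1.79662e-29 ≈ 9.417e-44.

9.4e-44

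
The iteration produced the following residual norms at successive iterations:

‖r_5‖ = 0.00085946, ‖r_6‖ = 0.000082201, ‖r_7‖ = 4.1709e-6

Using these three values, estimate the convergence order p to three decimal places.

p ≈ ln(‖r_7‖/‖r_6‖) / ln(‖r_6‖/‖r_5‖)
  = ln(4.1709e-6/0.000082201) / ln(0.000082201/0.00085946)
  = ln(0.0507403) / ln(0.0956426)
  = -2.981035 / -2.347137 ≈ 1.270073

1.270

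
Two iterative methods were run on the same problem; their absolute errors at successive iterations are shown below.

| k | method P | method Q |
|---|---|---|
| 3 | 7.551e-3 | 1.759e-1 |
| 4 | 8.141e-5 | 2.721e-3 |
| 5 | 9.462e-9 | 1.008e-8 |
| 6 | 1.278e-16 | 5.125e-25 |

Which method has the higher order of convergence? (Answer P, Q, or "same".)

Method P: p ≈ ln(1.278e-16/9.462e-9)/ln(9.462e-9/8.141e-5) ≈ 2.00.
Method Q: p ≈ ln(5.125e-25/1.008e-8)/ln(1.008e-8/2.721e-3) ≈ 3.00.
Method Q has the higher order (≈3.0 vs ≈2.0).

Q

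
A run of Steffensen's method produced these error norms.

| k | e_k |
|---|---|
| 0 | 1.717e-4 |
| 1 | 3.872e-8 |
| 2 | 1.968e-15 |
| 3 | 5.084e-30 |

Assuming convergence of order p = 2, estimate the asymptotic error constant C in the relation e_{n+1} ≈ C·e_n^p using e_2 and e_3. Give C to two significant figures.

C ≈ e_3 / e_2^2
  = 5.084e-30 / (1.968e-15)^2
  = 5.084e-30 / 3.87302e-30 ≈ 1.3127

1.3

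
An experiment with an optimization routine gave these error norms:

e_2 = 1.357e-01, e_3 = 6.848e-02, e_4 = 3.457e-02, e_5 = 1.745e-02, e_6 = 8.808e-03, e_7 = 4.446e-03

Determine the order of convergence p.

1

Consecutive ratios: e_7/e_6 = 4.446e-03/8.808e-03 = 0.504768, e_6/e_5 = 8.808e-03/1.745e-02 = 0.504756.
p ≈ ln(0.504768)/ln(0.504756) = -0.6837/-0.6837 ≈ 1.00.
So the convergence is linear (order 1).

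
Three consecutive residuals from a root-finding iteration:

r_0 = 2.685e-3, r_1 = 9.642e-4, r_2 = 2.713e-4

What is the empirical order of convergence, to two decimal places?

1.24

p ≈ ln(r_2/r_1) / ln(r_1/r_0)
  = ln(2.713e-4/9.642e-4) / ln(9.642e-4/2.685e-3)
  = ln(0.281373) / ln(0.359106)
  = -1.26807 / -1.02414 ≈ 1.23818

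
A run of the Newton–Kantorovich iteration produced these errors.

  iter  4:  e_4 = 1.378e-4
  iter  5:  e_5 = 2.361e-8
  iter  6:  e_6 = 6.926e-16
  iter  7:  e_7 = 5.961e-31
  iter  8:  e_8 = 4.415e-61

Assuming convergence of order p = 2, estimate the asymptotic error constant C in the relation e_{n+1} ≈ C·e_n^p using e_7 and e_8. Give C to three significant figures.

C ≈ e_8 / e_7^2
  = 4.415e-61 / (5.961e-31)^2
  = 4.415e-61 / 3.55335e-61 ≈ 1.2425

1.24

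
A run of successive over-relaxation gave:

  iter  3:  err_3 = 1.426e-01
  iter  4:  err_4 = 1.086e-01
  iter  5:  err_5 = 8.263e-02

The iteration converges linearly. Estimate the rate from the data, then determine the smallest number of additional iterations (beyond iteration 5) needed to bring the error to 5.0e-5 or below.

28

Rate ρ ≈ err_5/err_4 = 8.263e-02/1.086e-01 = 0.7609.
After j more steps, err_{5+j} ≈ 8.263e-02·ρ^j; need ρ^j ≤ 5.0e-5/8.263e-02 = 0.000605107.
j ≥ ln(0.000605107)/ln(0.7609) = -7.4101/-0.27325 = 27.118.
So 28 more iterations are needed.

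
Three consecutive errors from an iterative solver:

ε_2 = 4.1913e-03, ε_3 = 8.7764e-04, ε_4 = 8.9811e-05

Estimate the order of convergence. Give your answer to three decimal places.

1.458

p ≈ ln(ε_4/ε_3) / ln(ε_3/ε_2)
  = ln(8.9811e-05/8.7764e-04) / ln(8.7764e-04/4.1913e-03)
  = ln(0.102332) / ln(0.209396)
  = -2.279533 / -1.563528 ≈ 1.457942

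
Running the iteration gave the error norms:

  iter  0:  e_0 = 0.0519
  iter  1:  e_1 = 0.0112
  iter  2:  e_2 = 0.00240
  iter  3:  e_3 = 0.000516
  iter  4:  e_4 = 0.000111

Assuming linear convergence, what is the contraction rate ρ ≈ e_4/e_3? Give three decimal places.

ρ ≈ e_4/e_3 = 0.000111/0.000516 = 0.21512

0.215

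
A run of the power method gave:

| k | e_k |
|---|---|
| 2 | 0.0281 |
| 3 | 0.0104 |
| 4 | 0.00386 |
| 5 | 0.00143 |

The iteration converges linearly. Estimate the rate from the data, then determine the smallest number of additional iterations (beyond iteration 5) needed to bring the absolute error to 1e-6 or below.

8

Rate ρ ≈ e_5/e_4 = 0.00143/0.00386 = 0.3705.
After j more steps, e_{5+j} ≈ 0.00143·ρ^j; need ρ^j ≤ 1e-6/0.00143 = 0.000699301.
j ≥ ln(0.000699301)/ln(0.3705) = -7.2654/-0.99290 = 7.317.
So 8 more iterations are needed.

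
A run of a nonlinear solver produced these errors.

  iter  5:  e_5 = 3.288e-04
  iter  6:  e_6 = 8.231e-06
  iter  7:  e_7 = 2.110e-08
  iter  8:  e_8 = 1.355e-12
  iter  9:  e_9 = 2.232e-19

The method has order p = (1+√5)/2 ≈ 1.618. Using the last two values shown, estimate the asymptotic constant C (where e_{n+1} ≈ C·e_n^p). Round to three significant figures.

C ≈ e_9 / e_8^1.618
  = 2.232e-19 / (1.355e-12)^1.618
  = 2.232e-19 / 6.27304e-20 ≈ 3.5581

3.56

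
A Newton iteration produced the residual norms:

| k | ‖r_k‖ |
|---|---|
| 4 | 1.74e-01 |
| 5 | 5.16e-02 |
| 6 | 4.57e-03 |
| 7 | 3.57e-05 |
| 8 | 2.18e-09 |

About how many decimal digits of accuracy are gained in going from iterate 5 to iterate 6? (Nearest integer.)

1

Digits gained ≈ log₁₀(‖r_5‖/‖r_6‖) = log₁₀(5.16e-02/4.57e-03) = log₁₀(11.291) ≈ 1.053.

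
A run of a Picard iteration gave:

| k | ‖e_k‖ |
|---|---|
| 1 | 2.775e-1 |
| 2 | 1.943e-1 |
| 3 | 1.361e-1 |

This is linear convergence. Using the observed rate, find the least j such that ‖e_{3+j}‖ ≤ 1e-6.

34

Rate ρ ≈ ‖e_3‖/‖e_2‖ = 1.361e-1/1.943e-1 = 0.7005.
After j more steps, ‖e_{3+j}‖ ≈ 1.361e-1·ρ^j; need ρ^j ≤ 1e-6/1.361e-1 = 7.34754e-06.
j ≥ ln(7.34754e-06)/ln(0.7005) = -11.8211/-0.35596 = 33.209.
So 34 more iterations are needed.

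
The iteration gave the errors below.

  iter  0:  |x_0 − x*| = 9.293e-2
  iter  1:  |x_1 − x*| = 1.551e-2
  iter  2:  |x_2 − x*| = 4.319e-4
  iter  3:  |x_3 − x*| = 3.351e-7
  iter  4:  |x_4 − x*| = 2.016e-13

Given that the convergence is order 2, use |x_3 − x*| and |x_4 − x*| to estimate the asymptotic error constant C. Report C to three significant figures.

C ≈ |x_4 − x*| / |x_3 − x*|^2
  = 2.016e-13 / (3.351e-7)^2
  = 2.016e-13 / 1.12292e-13 ≈ 1.7953

1.80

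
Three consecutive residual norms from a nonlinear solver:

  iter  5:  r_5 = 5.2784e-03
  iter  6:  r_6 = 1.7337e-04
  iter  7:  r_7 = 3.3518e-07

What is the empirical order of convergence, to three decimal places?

1.829

p ≈ ln(r_7/r_6) / ln(r_6/r_5)
  = ln(3.3518e-07/1.7337e-04) / ln(1.7337e-04/5.2784e-03)
  = ln(0.00193332) / ln(0.0328452)
  = -6.248517 / -3.415950 ≈ 1.829218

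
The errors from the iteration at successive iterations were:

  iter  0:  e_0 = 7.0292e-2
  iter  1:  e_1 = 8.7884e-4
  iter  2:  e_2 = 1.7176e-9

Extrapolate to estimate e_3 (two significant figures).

1.3e-26

First estimate the order: p ≈ ln(e_2/e_1) / ln(e_1/e_0) = ln(1.7176e-9/8.7884e-4)/ln(8.7884e-4/7.0292e-2) = ln(1.95439e-06)/ln(0.0125027) ≈ 3.0000.
Then e_3 ≈ e_2·(e_2/e_1)^p = 1.7176e-9·(1.95439e-06)^3.0000 = 1.7176e-9·7.46507e-18 ≈ 1.282e-26.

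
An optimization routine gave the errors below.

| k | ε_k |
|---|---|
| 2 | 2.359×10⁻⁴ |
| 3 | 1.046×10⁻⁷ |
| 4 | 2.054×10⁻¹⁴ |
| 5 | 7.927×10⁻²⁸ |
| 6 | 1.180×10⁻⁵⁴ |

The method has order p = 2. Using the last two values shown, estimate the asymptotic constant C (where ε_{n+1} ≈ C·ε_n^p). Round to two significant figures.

C ≈ ε_6 / ε_5^2
  = 1.180×10⁻⁵⁴ / (7.927×10⁻²⁸)^2
  = 1.180×10⁻⁵⁴ / 6.28373e-55 ≈ 1.8779

1.9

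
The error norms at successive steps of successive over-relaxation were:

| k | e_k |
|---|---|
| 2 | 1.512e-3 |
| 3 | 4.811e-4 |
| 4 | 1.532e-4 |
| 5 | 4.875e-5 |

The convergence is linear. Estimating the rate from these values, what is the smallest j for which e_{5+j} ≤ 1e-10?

Rate ρ ≈ e_5/e_4 = 4.875e-5/1.532e-4 = 0.3182.
After j more steps, e_{5+j} ≈ 4.875e-5·ρ^j; need ρ^j ≤ 1e-10/4.875e-5 = 2.05128e-06.
j ≥ ln(2.05128e-06)/ln(0.3182) = -13.0970/-1.14508 = 11.438.
So 12 more iterations are needed.

12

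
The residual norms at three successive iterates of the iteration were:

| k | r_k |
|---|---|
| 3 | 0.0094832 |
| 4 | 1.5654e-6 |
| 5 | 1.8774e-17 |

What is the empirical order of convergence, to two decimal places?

p ≈ ln(r_5/r_4) / ln(r_4/r_3)
  = ln(1.8774e-17/1.5654e-6) / ln(1.5654e-6/0.0094832)
  = ln(1.19931e-11) / ln(0.000165071)
  = -25.14669 / -8.70913 ≈ 2.88739

2.89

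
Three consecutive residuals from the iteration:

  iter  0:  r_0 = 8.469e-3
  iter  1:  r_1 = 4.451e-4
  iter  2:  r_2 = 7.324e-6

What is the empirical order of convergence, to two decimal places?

1.39

p ≈ ln(r_2/r_1) / ln(r_1/r_0)
  = ln(7.324e-6/4.451e-4) / ln(4.451e-4/8.469e-3)
  = ln(0.0164547) / ln(0.0525564)
  = -4.10714 / -2.94587 ≈ 1.39420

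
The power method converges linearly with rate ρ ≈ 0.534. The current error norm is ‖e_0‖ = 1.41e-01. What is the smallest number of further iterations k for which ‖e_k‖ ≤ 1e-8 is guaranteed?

27

After k steps, ‖e_k‖ ≈ 1.41e-01·0.534^k.
Need 0.534^k ≤ 1e-8/1.41e-01 = 7.0922e-08.
k ≥ ln(7.0922e-08)/ln(0.534) = -16.4617/-0.62736 = 26.240.
Smallest integer k = 27.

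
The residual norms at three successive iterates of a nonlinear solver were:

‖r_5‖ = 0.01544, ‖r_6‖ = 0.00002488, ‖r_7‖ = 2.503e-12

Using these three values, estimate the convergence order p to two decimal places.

p ≈ ln(‖r_7‖/‖r_6‖) / ln(‖r_6‖/‖r_5‖)
  = ln(2.503e-12/0.00002488) / ln(0.00002488/0.01544)
  = ln(1.00603e-07) / ln(0.0016114)
  = -16.11208 / -6.43065 ≈ 2.50551

2.51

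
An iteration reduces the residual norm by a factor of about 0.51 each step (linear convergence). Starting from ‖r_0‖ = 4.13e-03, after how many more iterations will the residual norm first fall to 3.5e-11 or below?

28

After k steps, ‖r_k‖ ≈ 4.13e-03·0.51^k.
Need 0.51^k ≤ 3.5e-11/4.13e-03 = 8.47458e-09.
k ≥ ln(8.47458e-09)/ln(0.51) = -18.5862/-0.67334 = 27.603.
Smallest integer k = 28.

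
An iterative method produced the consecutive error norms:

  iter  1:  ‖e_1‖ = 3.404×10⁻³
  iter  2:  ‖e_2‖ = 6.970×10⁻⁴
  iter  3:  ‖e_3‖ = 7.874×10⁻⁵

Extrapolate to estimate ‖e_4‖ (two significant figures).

First estimate the order: p ≈ ln(‖e_3‖/‖e_2‖) / ln(‖e_2‖/‖e_1‖) = ln(7.874×10⁻⁵/6.970×10⁻⁴)/ln(6.970×10⁻⁴/3.404×10⁻³) = ln(0.11297)/ln(0.204759) ≈ 1.3750.
Then ‖e_4‖ ≈ ‖e_3‖·(‖e_3‖/‖e_2‖)^p = 7.874×10⁻⁵·(0.11297)^1.3750 = 7.874×10⁻⁵·0.0498683 ≈ 3.927e-06.

3.9e-6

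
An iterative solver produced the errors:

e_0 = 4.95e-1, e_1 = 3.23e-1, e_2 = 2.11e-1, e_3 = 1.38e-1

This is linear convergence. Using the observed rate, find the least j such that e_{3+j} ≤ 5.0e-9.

Rate ρ ≈ e_3/e_2 = 1.38e-1/2.11e-1 = 0.6540.
After j more steps, e_{3+j} ≈ 1.38e-1·ρ^j; need ρ^j ≤ 5.0e-9/1.38e-1 = 3.62319e-08.
j ≥ ln(3.62319e-08)/ln(0.6540) = -17.1333/-0.42465 = 40.347.
So 41 more iterations are needed.

41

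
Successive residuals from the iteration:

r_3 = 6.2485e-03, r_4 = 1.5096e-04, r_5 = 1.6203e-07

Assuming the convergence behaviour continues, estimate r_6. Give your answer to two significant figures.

5.7e-13

First estimate the order: p ≈ ln(r_5/r_4) / ln(r_4/r_3) = ln(1.6203e-07/1.5096e-04)/ln(1.5096e-04/6.2485e-03) = ln(0.00107333)/ln(0.0241594) ≈ 1.8364.
Then r_6 ≈ r_5·(r_5/r_4)^p = 1.6203e-07·(0.00107333)^1.8364 = 1.6203e-07·3.52564e-06 ≈ 5.713e-13.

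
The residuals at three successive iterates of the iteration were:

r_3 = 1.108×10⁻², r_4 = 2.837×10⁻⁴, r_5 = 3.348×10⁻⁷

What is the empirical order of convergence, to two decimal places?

p ≈ ln(r_5/r_4) / ln(r_4/r_3)
  = ln(3.348×10⁻⁷/2.837×10⁻⁴) / ln(2.837×10⁻⁴/1.108×10⁻²)
  = ln(0.00118012) / ln(0.0256047)
  = -6.74214 / -3.66498 ≈ 1.83961

1.84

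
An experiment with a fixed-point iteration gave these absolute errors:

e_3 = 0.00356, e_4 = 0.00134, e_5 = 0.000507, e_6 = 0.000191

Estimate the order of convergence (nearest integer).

1

Consecutive ratios: e_6/e_5 = 0.000191/0.000507 = 0.376726, e_5/e_4 = 0.000507/0.00134 = 0.378358.
p ≈ ln(0.376726)/ln(0.378358) = -0.9762/-0.9719 ≈ 1.00.
So the convergence is linear (order 1).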